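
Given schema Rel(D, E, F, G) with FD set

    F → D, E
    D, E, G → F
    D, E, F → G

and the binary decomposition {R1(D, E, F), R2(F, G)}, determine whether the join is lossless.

Common attributes: R1 ∩ R2 = {F}.
Closure of {F}: F → D, E applies, adding D, E; D, E, F → G applies, adding G. So (F)⁺ = {D, E, F, G}.
This closure contains every attribute of R1, so R1 ∩ R2 → R1. The join is lossless.

Yes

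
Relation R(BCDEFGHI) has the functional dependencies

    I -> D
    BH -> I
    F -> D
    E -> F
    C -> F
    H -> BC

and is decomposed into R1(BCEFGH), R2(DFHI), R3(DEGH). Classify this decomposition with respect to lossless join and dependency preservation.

lossless and dependency-preserving

Lossless test (chase): Rows 1 and 2 agree on F; apply F→D and equate their D entries. Rows 1 and 3 agree on E; apply E→F and equate their F entries. Rows 1 and 2 agree on H; apply H→BC and equate their BC entries. Rows 1 and 3 agree on H; apply H→BC and equate their BC entries. Rows 1 and 2 agree on BH; apply BH→I and equate their I entries. Rows 1 and 3 agree on BH; apply BH→I and equate their I entries. Row 1 is now all distinguished symbols — the join is lossless.
Dependency preservation: BH → I is not contained in any single fragment, but the restricted closure of its left-hand side across the fragments still reaches the right-hand side; the remaining FDs each lie inside some fragment. All dependencies are preserved.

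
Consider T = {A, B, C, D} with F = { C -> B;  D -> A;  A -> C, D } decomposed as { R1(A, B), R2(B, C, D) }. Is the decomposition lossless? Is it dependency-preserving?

Lossless test: (B)⁺ = {B}, which is a superkey of neither fragment — lossy.
Dependency preservation: the restricted closure of {D} across the fragments never reaches {A}, so D → A cannot be enforced without a join — not preserved.

lossy and not dependency-preserving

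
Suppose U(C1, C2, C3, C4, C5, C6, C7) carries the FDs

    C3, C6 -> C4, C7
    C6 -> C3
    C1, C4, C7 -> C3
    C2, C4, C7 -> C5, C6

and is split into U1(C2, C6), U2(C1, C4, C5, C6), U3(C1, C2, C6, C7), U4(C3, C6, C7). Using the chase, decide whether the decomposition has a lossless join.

No

Chase test. Columns are C1, C2, C3, C4, C5, C6, C7; row i has aⱼ where attribute j ∈ Ui, else bᵢⱼ.
Initial tableau (one row per fragment):
  row 1: b11 a2 b13 b14 b15 a6 b17
  row 2: a1 b22 b23 a4 a5 a6 b27
  row 3: a1 a2 b33 b34 b35 a6 a7
  row 4: b41 b42 a3 b44 b45 a6 a7
Rows 1 and 2 agree on C6; apply C6→C3 and equate their C3 entries.
Rows 1 and 3 agree on C6; apply C6→C3 and equate their C3 entries.
Rows 1 and 4 agree on C6; apply C6→C3 and equate their C3 entries.
Rows 1 and 2 agree on C3, C6; apply C3, C6→C4, C7 and equate their C4, C7 entries.
Rows 1 and 3 agree on C3, C6; apply C3, C6→C4, C7 and equate their C4, C7 entries.
Rows 1 and 4 agree on C3, C6; apply C3, C6→C4, C7 and equate their C4, C7 entries.
Rows 1 and 3 agree on C2, C4, C7; apply C2, C4, C7→C5, C6 and equate their C5, C6 entries.
No row becomes fully distinguished — the join is lossy.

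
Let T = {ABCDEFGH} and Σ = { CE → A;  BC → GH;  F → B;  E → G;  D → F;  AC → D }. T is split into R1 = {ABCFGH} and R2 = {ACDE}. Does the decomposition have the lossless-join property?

Yes

Common attributes: R1 ∩ R2 = {AC}.
Closure of {AC}: AC → D applies, adding D; D → F applies, adding F; F → B applies, adding B; BC → GH applies, adding GH. So (AC)⁺ = {ABCDFGH}.
This closure contains every attribute of R1, so R1 ∩ R2 → R1. The join is lossless.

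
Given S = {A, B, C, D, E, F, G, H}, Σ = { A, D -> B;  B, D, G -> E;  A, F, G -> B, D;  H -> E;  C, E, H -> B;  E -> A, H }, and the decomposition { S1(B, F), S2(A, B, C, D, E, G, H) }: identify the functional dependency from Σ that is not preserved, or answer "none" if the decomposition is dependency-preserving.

Check A, F, G → B, D: no single fragment contains all of {A, B, D, F, G}, and the restricted closure of {A, F, G} across the fragments never reaches {B, D}.
A, D → B is preserved.
B, D, G → E is preserved.
H → E is preserved.
C, E, H → B is preserved.
E → A, H is preserved.

A, F, G -> B, D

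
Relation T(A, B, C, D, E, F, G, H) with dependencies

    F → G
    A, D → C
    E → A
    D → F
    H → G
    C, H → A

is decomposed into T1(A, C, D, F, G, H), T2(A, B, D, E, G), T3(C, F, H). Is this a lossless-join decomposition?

No

Chase test. Columns are A, B, C, D, E, F, G, H; row i has aⱼ where attribute j ∈ Ti, else bᵢⱼ.
Initial tableau (one row per fragment):
  row 1: a1 b12 a3 a4 b15 a6 a7 a8
  row 2: a1 a2 b23 a4 a5 b26 a7 b28
  row 3: b31 b32 a3 b34 b35 a6 b37 a8
Rows 1 and 3 agree on F; apply F→G and equate their G entries.
Rows 1 and 2 agree on A, D; apply A, D→C and equate their C entries.
Rows 1 and 2 agree on D; apply D→F and equate their F entries.
Rows 1 and 3 agree on C, H; apply C, H→A and equate their A entries.
No row becomes fully distinguished — the join is lossy.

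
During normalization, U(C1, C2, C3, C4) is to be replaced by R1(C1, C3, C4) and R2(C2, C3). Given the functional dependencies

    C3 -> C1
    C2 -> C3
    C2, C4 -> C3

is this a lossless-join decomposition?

Common attributes: R1 ∩ R2 = {C3}.
Closure of {C3}: C3 → C1 applies, adding C1. So (C3)⁺ = {C1, C3}.
The closure contains neither all of R1 = {C1, C3, C4} nor all of R2 = {C2, C3}, so the common attributes are not a superkey of either fragment. The join is lossy.

No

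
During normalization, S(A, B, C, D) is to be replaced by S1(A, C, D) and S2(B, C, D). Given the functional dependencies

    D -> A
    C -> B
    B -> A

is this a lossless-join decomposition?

Common attributes: S1 ∩ S2 = {C, D}.
Closure of {C, D}: D → A applies, adding A; C → B applies, adding B. So (C, D)⁺ = {A, B, C, D}.
This closure contains every attribute of S1, so S1 ∩ S2 → S1. The join is lossless.

Yes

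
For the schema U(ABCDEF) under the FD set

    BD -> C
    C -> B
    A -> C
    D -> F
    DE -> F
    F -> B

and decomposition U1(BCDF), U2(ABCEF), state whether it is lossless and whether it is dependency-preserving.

lossy but dependency-preserving

Lossless test: (BCF)⁺ = {BCF}, which is a superkey of neither fragment — lossy.
Dependency preservation: DE → F is not contained in any single fragment, but the restricted closure of its left-hand side across the fragments still reaches the right-hand side; the remaining FDs each lie inside some fragment. All dependencies are preserved.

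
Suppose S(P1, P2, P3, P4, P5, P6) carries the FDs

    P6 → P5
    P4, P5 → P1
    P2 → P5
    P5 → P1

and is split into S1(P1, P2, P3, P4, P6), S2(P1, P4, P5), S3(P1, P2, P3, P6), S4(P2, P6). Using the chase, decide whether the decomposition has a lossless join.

Chase test. Columns are P1, P2, P3, P4, P5, P6; row i has aⱼ where attribute j ∈ Si, else bᵢⱼ.
Initial tableau (one row per fragment):
  row 1: a1 a2 a3 a4 b15 a6
  row 2: a1 b22 b23 a4 a5 b26
  row 3: a1 a2 a3 b34 b35 a6
  row 4: b41 a2 b43 b44 b45 a6
Rows 1 and 3 agree on P6; apply P6→P5 and equate their P5 entries.
Rows 1 and 4 agree on P6; apply P6→P5 and equate their P5 entries.
Rows 1 and 4 agree on P5; apply P5→P1 and equate their P1 entries.
No row becomes fully distinguished — the join is lossy.

No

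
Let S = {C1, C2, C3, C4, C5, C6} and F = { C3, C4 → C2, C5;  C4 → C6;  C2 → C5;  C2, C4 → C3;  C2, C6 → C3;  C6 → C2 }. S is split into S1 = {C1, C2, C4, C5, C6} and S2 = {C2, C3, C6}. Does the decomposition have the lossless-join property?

Common attributes: S1 ∩ S2 = {C2, C6}.
Closure of {C2, C6}: C2 → C5 applies, adding C5; C2, C6 → C3 applies, adding C3. So (C2, C6)⁺ = {C2, C3, C5, C6}.
This closure contains every attribute of S2, so S1 ∩ S2 → S2. The join is lossless.

Yes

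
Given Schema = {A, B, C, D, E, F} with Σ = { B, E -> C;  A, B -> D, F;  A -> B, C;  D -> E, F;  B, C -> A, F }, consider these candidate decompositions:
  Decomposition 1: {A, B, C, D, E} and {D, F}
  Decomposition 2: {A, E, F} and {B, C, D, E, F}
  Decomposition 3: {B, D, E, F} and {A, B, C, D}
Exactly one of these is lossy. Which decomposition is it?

Decomposition 2

Decomposition 1: common = {D}, closure = {D, E, F} → lossless.
Decomposition 2: common = {E, F}, closure = {E, F} → lossy.
Decomposition 3: common = {B, D}, closure = {A, B, C, D, E, F} → lossless.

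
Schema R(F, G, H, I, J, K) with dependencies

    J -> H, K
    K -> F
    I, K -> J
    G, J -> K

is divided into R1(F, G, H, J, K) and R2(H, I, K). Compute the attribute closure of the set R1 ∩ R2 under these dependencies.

F, H, K

R1 ∩ R2 = {H, K}.
K → F applies, adding F
Closure: {F, H, K}.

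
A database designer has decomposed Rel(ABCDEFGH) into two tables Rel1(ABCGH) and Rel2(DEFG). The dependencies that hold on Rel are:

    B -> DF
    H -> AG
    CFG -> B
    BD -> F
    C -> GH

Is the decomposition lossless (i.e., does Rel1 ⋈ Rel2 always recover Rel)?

Common attributes: Rel1 ∩ Rel2 = {G}.
No dependency enlarges {G}, so (G)⁺ = {G}.
The closure contains neither all of Rel1 = {ABCGH} nor all of Rel2 = {DEFG}, so the common attributes are not a superkey of either fragment. The join is lossy.

No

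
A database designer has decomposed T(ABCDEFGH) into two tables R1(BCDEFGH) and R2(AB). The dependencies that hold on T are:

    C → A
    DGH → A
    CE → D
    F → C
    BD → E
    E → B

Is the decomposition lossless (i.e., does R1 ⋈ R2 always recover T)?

No

Common attributes: R1 ∩ R2 = {B}.
No dependency enlarges {B}, so (B)⁺ = {B}.
The closure contains neither all of R1 = {BCDEFGH} nor all of R2 = {AB}, so the common attributes are not a superkey of either fragment. The join is lossy.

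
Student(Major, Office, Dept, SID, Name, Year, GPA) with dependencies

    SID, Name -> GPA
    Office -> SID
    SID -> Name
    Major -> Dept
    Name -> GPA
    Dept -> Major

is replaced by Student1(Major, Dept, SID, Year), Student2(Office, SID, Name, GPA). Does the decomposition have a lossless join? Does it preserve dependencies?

lossy but dependency-preserving

Lossless test: (SID)⁺ = {SID, Name, GPA}, which is a superkey of neither fragment — lossy.
Dependency preservation: every FD's attributes lie within a single fragment, so each can be enforced locally — preserved.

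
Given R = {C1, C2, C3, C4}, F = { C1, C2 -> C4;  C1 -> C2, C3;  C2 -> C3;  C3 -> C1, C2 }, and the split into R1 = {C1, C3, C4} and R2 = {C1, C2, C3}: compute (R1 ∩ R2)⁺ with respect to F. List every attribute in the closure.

R1 ∩ R2 = {C1, C3}.
C1 → C2, C3 applies, adding C2
C1, C2 → C4 applies, adding C4
Closure: {C1, C2, C3, C4}.

C1, C2, C3, C4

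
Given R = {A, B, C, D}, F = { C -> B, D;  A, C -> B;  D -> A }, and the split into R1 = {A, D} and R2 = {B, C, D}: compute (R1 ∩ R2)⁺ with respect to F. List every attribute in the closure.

A, D

R1 ∩ R2 = {D}.
D → A applies, adding A
Closure: {A, D}.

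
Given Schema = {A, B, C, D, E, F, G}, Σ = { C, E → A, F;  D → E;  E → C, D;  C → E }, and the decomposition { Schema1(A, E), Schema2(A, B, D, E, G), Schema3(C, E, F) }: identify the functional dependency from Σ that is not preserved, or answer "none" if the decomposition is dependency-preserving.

C, E → A, F: restricted closure across fragments reaches A, F.
D → E lies within Schema2.
E → C, D: restricted closure across fragments reaches C, D.
C → E lies within Schema3.
Every dependency is enforceable on the fragments, so the decomposition is dependency-preserving.

none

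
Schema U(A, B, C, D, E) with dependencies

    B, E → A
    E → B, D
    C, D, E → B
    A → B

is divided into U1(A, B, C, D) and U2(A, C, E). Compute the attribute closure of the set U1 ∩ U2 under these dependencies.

U1 ∩ U2 = {A, C}.
A → B applies, adding B
Closure: {A, B, C}.

A, B, C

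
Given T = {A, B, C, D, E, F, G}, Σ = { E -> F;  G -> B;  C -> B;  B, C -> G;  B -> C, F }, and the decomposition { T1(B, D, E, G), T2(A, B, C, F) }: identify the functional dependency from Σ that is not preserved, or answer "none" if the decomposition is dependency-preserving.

Check E → F: no single fragment contains all of {E, F}, and the restricted closure of {E} across the fragments never reaches {F}.
G → B is preserved.
C → B is preserved.
B, C → G is preserved.
B → C, F is preserved.

E -> F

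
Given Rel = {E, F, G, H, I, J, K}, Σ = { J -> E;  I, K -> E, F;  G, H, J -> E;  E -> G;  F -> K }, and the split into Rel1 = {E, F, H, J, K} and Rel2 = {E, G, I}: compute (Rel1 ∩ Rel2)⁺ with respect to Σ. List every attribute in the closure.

Rel1 ∩ Rel2 = {E}.
E → G applies, adding G
Closure: {E, G}.

E, G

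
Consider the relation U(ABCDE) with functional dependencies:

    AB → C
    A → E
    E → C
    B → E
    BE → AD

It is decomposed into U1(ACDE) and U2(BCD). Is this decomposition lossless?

Common attributes: U1 ∩ U2 = {CD}.
No dependency enlarges {CD}, so (CD)⁺ = {CD}.
The closure contains neither all of U1 = {ACDE} nor all of U2 = {BCD}, so the common attributes are not a superkey of either fragment. The join is lossy.

No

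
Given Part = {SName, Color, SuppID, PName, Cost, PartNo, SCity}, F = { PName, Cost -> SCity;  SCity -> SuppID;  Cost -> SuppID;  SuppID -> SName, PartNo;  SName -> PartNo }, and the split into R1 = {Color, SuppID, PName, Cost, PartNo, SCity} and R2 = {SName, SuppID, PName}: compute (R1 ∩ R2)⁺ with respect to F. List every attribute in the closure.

SName, SuppID, PName, PartNo

R1 ∩ R2 = {SuppID, PName}.
SuppID → SName, PartNo applies, adding SName, PartNo
Closure: {SName, SuppID, PName, PartNo}.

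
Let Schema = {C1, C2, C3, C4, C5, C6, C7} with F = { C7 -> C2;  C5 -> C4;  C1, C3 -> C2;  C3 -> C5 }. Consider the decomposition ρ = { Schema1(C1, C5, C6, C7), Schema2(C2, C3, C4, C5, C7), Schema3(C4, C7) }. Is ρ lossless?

No

Chase test. Columns are C1, C2, C3, C4, C5, C6, C7; row i has aⱼ where attribute j ∈ Schemai, else bᵢⱼ.
Initial tableau (one row per fragment):
  row 1: a1 b12 b13 b14 a5 a6 a7
  row 2: b21 a2 a3 a4 a5 b26 a7
  row 3: b31 b32 b33 a4 b35 b36 a7
Rows 1 and 2 agree on C7; apply C7→C2 and equate their C2 entries.
Rows 1 and 3 agree on C7; apply C7→C2 and equate their C2 entries.
Rows 1 and 2 agree on C5; apply C5→C4 and equate their C4 entries.
No row becomes fully distinguished — the join is lossy.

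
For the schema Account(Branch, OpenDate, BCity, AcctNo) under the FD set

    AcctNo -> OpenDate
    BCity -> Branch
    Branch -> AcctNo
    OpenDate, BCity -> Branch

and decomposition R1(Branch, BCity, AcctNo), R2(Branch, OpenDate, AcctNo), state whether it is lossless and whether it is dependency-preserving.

Lossless test: (Branch, AcctNo)⁺ = {Branch, OpenDate, AcctNo}, which contains all of one fragment — lossless.
Dependency preservation: OpenDate, BCity → Branch is not contained in any single fragment, but the restricted closure of its left-hand side across the fragments still reaches the right-hand side; the remaining FDs each lie inside some fragment. All dependencies are preserved.

lossless and dependency-preserving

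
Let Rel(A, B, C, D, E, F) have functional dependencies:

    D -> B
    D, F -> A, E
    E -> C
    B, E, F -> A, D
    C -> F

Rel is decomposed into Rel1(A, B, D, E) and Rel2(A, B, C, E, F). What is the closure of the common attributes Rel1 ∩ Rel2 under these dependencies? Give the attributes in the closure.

Rel1 ∩ Rel2 = {A, B, E}.
E → C applies, adding C
C → F applies, adding F
B, E, F → A, D applies, adding D
Closure: {A, B, C, D, E, F}.

A, B, C, D, E, F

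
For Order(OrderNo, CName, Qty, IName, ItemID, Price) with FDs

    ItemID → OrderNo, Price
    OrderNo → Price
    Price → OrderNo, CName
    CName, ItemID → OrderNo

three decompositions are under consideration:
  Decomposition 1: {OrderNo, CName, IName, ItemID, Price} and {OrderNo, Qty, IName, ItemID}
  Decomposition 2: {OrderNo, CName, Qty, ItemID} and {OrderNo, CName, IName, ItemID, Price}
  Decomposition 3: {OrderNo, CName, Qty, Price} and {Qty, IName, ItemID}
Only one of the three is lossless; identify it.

Decomposition 1: common = {OrderNo, IName, ItemID}, closure = {OrderNo, CName, IName, ItemID, Price} → lossless.
Decomposition 2: common = {OrderNo, CName, ItemID}, closure = {OrderNo, CName, ItemID, Price} → lossy.
Decomposition 3: common = {Qty}, closure = {Qty} → lossy.

Decomposition 1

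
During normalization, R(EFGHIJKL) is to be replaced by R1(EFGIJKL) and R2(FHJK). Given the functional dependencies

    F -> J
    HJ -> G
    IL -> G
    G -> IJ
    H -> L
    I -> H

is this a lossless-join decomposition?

No

Common attributes: R1 ∩ R2 = {FJK}.
No dependency enlarges {FJK}, so (FJK)⁺ = {FJK}.
The closure contains neither all of R1 = {EFGIJKL} nor all of R2 = {FHJK}, so the common attributes are not a superkey of either fragment. The join is lossy.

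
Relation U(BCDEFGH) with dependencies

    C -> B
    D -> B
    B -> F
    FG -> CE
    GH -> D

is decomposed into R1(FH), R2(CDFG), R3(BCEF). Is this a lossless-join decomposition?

Chase test. Columns are BCDEFGH; row i has aⱼ where attribute j ∈ Ri, else bᵢⱼ.
Initial tableau (one row per fragment):
  row 1: b11 b12 b13 b14 a5 b16 a7
  row 2: b21 a2 a3 b24 a5 a6 b27
  row 3: a1 a2 b33 a4 a5 b36 b37
Rows 2 and 3 agree on C; apply C→B and equate their B entries.
No row becomes fully distinguished — the join is lossy.

No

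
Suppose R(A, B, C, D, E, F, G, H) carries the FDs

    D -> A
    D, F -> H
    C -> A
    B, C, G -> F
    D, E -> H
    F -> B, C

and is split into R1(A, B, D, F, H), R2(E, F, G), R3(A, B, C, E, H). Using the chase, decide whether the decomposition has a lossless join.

No

Chase test. Columns are A, B, C, D, E, F, G, H; row i has aⱼ where attribute j ∈ Ri, else bᵢⱼ.
Initial tableau (one row per fragment):
  row 1: a1 a2 b13 a4 b15 a6 b17 a8
  row 2: b21 b22 b23 b24 a5 a6 a7 b28
  row 3: a1 a2 a3 b34 a5 b36 b37 a8
Rows 1 and 2 agree on F; apply F→B, C and equate their B, C entries.
Rows 1 and 2 agree on C; apply C→A and equate their A entries.
No row becomes fully distinguished — the join is lossy.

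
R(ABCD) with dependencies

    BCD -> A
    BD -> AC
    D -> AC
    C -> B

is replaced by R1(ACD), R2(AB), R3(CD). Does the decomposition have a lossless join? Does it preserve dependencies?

lossy and not dependency-preserving

Lossless test (chase): Rows 1 and 3 agree on D; apply D→AC and equate their AC entries. Rows 1 and 3 agree on C; apply C→B and equate their B entries. No row becomes fully distinguished — the join is lossy.
Dependency preservation: the restricted closure of {C} across the fragments never reaches {B}, so C → B cannot be enforced without a join — not preserved.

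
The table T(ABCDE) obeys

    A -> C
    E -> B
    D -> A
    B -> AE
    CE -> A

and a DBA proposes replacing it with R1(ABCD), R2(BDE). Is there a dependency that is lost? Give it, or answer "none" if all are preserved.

A → C lies within R1.
E → B lies within R2.
D → A lies within R1.
B → AE: restricted closure across fragments reaches AE.
CE → A: restricted closure across fragments reaches A.
Every dependency is enforceable on the fragments, so the decomposition is dependency-preserving.

none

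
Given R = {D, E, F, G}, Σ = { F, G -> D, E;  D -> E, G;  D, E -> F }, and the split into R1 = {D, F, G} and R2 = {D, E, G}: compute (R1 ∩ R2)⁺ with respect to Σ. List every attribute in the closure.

D, E, F, G

R1 ∩ R2 = {D, G}.
D → E, G applies, adding E
D, E → F applies, adding F
Closure: {D, E, F, G}.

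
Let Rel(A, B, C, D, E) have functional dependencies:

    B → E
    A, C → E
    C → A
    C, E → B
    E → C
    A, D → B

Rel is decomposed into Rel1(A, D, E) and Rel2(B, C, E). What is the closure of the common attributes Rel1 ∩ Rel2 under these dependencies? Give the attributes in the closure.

A, B, C, E

Rel1 ∩ Rel2 = {E}.
E → C applies, adding C
C → A applies, adding A
C, E → B applies, adding B
Closure: {A, B, C, E}.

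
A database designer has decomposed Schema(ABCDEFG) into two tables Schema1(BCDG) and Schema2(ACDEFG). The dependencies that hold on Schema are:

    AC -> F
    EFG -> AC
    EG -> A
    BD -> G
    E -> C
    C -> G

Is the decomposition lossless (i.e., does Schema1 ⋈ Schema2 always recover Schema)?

No

Common attributes: Schema1 ∩ Schema2 = {CDG}.
No dependency enlarges {CDG}, so (CDG)⁺ = {CDG}.
The closure contains neither all of Schema1 = {BCDG} nor all of Schema2 = {ACDEFG}, so the common attributes are not a superkey of either fragment. The join is lossy.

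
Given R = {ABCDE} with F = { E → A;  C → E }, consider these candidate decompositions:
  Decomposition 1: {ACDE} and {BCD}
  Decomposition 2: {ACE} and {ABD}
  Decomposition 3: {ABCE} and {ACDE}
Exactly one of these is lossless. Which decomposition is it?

Decomposition 1

Decomposition 1: common = {CD}, closure = {ACDE} → lossless.
Decomposition 2: common = {A}, closure = {A} → lossy.
Decomposition 3: common = {ACE}, closure = {ACE} → lossy.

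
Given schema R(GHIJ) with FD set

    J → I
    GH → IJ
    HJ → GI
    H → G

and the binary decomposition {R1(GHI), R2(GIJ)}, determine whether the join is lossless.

No

Common attributes: R1 ∩ R2 = {GI}.
No dependency enlarges {GI}, so (GI)⁺ = {GI}.
The closure contains neither all of R1 = {GHI} nor all of R2 = {GIJ}, so the common attributes are not a superkey of either fragment. The join is lossy.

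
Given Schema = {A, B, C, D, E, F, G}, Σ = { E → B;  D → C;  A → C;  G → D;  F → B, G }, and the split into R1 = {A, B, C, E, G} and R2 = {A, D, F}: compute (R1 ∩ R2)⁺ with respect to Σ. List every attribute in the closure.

R1 ∩ R2 = {A}.
A → C applies, adding C
Closure: {A, C}.

A, C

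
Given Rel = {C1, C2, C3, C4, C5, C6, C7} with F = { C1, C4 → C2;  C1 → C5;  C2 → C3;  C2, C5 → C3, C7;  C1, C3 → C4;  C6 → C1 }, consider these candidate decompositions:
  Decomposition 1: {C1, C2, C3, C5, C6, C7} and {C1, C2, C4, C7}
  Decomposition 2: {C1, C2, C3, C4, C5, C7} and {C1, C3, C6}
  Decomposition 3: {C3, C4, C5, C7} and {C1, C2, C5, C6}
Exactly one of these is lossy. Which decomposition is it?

Decomposition 3

Decomposition 1: common = {C1, C2, C7}, closure = {C1, C2, C3, C4, C5, C7} → lossless.
Decomposition 2: common = {C1, C3}, closure = {C1, C2, C3, C4, C5, C7} → lossless.
Decomposition 3: common = {C5}, closure = {C5} → lossy.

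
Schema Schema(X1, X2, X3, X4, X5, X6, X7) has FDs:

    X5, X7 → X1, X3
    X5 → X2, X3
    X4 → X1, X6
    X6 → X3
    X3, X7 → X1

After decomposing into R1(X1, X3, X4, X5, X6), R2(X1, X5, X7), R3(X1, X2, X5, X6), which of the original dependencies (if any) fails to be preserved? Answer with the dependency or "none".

X3, X7 → X1

Check X3, X7 → X1: no single fragment contains all of {X1, X3, X7}, and the restricted closure of {X3, X7} across the fragments never reaches {X1}.
X5, X7 → X1, X3 is preserved.
X5 → X2, X3 is preserved.
X4 → X1, X6 is preserved.
X6 → X3 is preserved.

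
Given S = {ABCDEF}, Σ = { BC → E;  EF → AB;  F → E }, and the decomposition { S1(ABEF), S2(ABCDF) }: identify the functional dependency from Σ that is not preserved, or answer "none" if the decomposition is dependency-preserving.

Check BC → E: no single fragment contains all of {BCE}, and the restricted closure of {BC} across the fragments never reaches {E}.
EF → AB is preserved.
F → E is preserved.

BC → E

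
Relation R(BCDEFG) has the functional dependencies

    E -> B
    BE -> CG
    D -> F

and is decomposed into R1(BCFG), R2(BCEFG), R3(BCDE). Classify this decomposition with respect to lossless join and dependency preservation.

lossy and not dependency-preserving

Lossless test (chase): Rows 2 and 3 agree on BE; apply BE→CG and equate their CG entries. No row becomes fully distinguished — the join is lossy.
Dependency preservation: the restricted closure of {D} across the fragments never reaches {F}, so D → F cannot be enforced without a join — not preserved.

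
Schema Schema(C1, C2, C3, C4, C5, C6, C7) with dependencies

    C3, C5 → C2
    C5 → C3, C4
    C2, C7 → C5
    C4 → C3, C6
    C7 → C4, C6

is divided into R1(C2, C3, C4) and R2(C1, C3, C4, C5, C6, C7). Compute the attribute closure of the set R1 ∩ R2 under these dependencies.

C3, C4, C6

R1 ∩ R2 = {C3, C4}.
C4 → C3, C6 applies, adding C6
Closure: {C3, C4, C6}.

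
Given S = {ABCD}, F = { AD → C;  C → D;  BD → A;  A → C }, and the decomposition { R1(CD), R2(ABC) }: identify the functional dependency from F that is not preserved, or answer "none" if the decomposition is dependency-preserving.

Check BD → A: no single fragment contains all of {ABD}, and the restricted closure of {BD} across the fragments never reaches {A}.
AD → C is preserved.
C → D is preserved.
A → C is preserved.

BD → A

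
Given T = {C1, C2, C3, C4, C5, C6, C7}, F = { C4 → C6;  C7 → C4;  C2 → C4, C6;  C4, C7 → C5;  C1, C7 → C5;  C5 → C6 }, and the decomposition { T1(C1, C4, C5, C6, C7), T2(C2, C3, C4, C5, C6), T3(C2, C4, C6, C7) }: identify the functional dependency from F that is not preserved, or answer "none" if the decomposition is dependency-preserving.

C4 → C6 lies within T1.
C7 → C4 lies within T1.
C2 → C4, C6 lies within T2.
C4, C7 → C5 lies within T1.
C1, C7 → C5 lies within T1.
C5 → C6 lies within T1.
Every dependency is enforceable on the fragments, so the decomposition is dependency-preserving.

none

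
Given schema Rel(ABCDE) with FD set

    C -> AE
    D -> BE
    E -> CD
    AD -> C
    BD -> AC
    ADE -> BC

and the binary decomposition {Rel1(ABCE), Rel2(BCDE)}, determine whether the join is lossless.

Yes

Common attributes: Rel1 ∩ Rel2 = {BCE}.
Closure of {BCE}: C → AE applies, adding A; E → CD applies, adding D. So (BCE)⁺ = {ABCDE}.
This closure contains every attribute of Rel1, so Rel1 ∩ Rel2 → Rel1. The join is lossless.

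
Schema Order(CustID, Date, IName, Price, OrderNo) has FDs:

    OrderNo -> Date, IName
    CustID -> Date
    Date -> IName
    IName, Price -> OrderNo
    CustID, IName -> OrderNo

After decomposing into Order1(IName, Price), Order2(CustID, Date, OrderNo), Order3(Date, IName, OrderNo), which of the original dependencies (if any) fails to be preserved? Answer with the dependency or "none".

IName, Price -> OrderNo

Check IName, Price → OrderNo: no single fragment contains all of {IName, Price, OrderNo}, and the restricted closure of {IName, Price} across the fragments never reaches {OrderNo}.
OrderNo → Date, IName is preserved.
CustID → Date is preserved.
Date → IName is preserved.
CustID, IName → OrderNo is preserved.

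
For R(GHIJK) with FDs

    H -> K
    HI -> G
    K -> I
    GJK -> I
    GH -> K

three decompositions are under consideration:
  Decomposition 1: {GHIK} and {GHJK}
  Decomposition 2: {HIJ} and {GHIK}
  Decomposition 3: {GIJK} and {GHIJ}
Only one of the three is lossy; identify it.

Decomposition 3

Decomposition 1: common = {GHK}, closure = {GHIK} → lossless.
Decomposition 2: common = {HI}, closure = {GHIK} → lossless.
Decomposition 3: common = {GIJ}, closure = {GIJ} → lossy.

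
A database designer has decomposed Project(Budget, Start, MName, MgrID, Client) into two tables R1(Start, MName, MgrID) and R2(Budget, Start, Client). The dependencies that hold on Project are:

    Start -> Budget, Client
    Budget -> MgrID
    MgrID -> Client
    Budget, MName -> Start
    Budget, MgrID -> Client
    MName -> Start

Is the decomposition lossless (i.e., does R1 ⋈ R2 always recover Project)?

Common attributes: R1 ∩ R2 = {Start}.
Closure of {Start}: Start → Budget, Client applies, adding Budget, Client; Budget → MgrID applies, adding MgrID. So (Start)⁺ = {Budget, Start, MgrID, Client}.
This closure contains every attribute of R2, so R1 ∩ R2 → R2. The join is lossless.

Yes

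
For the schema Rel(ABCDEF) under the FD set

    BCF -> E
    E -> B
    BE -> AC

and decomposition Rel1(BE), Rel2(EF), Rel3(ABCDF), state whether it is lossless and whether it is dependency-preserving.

Lossless test (chase): Rows 1 and 2 agree on E; apply E→B and equate their B entries. Rows 1 and 2 agree on BE; apply BE→AC and equate their AC entries. No row becomes fully distinguished — the join is lossy.
Dependency preservation: the restricted closure of {BCF} across the fragments never reaches {E}, so BCF → E cannot be enforced without a join — not preserved.

lossy and not dependency-preserving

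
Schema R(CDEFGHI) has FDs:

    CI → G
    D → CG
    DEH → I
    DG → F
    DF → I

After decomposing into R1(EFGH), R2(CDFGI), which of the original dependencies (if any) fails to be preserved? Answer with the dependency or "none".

CI → G lies within R2.
D → CG lies within R2.
DEH → I: restricted closure across fragments reaches I.
DG → F lies within R2.
DF → I lies within R2.
Every dependency is enforceable on the fragments, so the decomposition is dependency-preserving.

none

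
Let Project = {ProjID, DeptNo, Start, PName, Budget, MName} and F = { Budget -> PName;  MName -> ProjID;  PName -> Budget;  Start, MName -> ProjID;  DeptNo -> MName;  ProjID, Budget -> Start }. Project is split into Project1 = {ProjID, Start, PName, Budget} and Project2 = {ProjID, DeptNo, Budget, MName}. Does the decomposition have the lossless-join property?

Common attributes: Project1 ∩ Project2 = {ProjID, Budget}.
Closure of {ProjID, Budget}: Budget → PName applies, adding PName; ProjID, Budget → Start applies, adding Start. So (ProjID, Budget)⁺ = {ProjID, Start, PName, Budget}.
This closure contains every attribute of Project1, so Project1 ∩ Project2 → Project1. The join is lossless.

Yes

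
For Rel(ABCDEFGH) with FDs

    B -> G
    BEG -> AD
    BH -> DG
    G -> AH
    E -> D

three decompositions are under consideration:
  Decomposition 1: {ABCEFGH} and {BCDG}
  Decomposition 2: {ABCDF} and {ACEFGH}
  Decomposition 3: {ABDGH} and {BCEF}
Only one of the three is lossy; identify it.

Decomposition 1: common = {BCG}, closure = {ABCDGH} → lossless.
Decomposition 2: common = {ACF}, closure = {ACF} → lossy.
Decomposition 3: common = {B}, closure = {ABDGH} → lossless.

Decomposition 2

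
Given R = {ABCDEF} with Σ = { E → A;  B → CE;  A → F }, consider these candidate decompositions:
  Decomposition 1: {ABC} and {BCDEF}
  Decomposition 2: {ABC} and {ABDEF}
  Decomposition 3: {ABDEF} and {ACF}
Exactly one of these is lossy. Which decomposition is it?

Decomposition 1: common = {BC}, closure = {ABCEF} → lossless.
Decomposition 2: common = {AB}, closure = {ABCEF} → lossless.
Decomposition 3: common = {AF}, closure = {AF} → lossy.

Decomposition 3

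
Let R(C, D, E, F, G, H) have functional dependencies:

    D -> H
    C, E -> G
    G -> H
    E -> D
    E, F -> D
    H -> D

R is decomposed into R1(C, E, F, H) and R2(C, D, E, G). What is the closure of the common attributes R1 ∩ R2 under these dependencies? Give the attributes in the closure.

R1 ∩ R2 = {C, E}.
C, E → G applies, adding G
G → H applies, adding H
E → D applies, adding D
Closure: {C, D, E, G, H}.

C, D, E, G, H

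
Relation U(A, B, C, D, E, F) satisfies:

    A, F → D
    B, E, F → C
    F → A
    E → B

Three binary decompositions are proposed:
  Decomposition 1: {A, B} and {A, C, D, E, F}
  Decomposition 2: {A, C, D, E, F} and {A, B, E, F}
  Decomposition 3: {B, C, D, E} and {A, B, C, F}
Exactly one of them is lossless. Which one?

Decomposition 2

Decomposition 1: common = {A}, closure = {A} → lossy.
Decomposition 2: common = {A, E, F}, closure = {A, B, C, D, E, F} → lossless.
Decomposition 3: common = {B, C}, closure = {B, C} → lossy.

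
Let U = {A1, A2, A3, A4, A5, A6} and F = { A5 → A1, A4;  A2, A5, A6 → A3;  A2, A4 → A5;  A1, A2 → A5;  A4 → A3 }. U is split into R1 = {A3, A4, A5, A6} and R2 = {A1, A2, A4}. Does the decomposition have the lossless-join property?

No

Common attributes: R1 ∩ R2 = {A4}.
Closure of {A4}: A4 → A3 applies, adding A3. So (A4)⁺ = {A3, A4}.
The closure contains neither all of R1 = {A3, A4, A5, A6} nor all of R2 = {A1, A2, A4}, so the common attributes are not a superkey of either fragment. The join is lossy.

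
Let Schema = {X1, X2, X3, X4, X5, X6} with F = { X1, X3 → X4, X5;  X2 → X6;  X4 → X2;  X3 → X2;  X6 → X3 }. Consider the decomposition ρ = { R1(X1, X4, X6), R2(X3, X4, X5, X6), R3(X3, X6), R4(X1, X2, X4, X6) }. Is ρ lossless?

No

Chase test. Columns are X1, X2, X3, X4, X5, X6; row i has aⱼ where attribute j ∈ Ri, else bᵢⱼ.
Initial tableau (one row per fragment):
  row 1: a1 b12 b13 a4 b15 a6
  row 2: b21 b22 a3 a4 a5 a6
  row 3: b31 b32 a3 b34 b35 a6
  row 4: a1 a2 b43 a4 b45 a6
Rows 1 and 2 agree on X4; apply X4→X2 and equate their X2 entries.
Rows 1 and 4 agree on X4; apply X4→X2 and equate their X2 entries.
Rows 2 and 3 agree on X3; apply X3→X2 and equate their X2 entries.
Rows 1 and 2 agree on X6; apply X6→X3 and equate their X3 entries.
Rows 1 and 4 agree on X6; apply X6→X3 and equate their X3 entries.
Rows 1 and 4 agree on X1, X3; apply X1, X3→X4, X5 and equate their X4, X5 entries.
No row becomes fully distinguished — the join is lossy.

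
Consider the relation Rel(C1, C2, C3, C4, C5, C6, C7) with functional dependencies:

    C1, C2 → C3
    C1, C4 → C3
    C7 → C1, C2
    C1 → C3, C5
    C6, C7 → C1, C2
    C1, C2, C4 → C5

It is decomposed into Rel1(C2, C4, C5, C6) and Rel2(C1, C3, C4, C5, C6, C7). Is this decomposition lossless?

Common attributes: Rel1 ∩ Rel2 = {C4, C5, C6}.
No dependency enlarges {C4, C5, C6}, so (C4, C5, C6)⁺ = {C4, C5, C6}.
The closure contains neither all of Rel1 = {C2, C4, C5, C6} nor all of Rel2 = {C1, C3, C4, C5, C6, C7}, so the common attributes are not a superkey of either fragment. The join is lossy.

No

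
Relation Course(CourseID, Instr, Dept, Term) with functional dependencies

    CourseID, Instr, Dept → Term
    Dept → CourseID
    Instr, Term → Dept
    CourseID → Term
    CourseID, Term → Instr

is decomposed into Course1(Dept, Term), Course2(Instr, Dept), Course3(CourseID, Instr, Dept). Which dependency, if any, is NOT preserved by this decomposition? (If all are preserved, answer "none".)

Instr, Term → Dept

Check Instr, Term → Dept: no single fragment contains all of {Instr, Dept, Term}, and the restricted closure of {Instr, Term} across the fragments never reaches {Dept}.
CourseID, Instr, Dept → Term is preserved.
Dept → CourseID is preserved.
CourseID → Term is preserved.
CourseID, Term → Instr is preserved.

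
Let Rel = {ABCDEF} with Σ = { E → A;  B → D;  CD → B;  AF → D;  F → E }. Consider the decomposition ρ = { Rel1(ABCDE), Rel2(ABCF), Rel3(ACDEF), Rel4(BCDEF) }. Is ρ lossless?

Yes

Chase test. Columns are ABCDEF; row i has aⱼ where attribute j ∈ Reli, else bᵢⱼ.
Initial tableau (one row per fragment):
  row 1: a1 a2 a3 a4 a5 b16
  row 2: a1 a2 a3 b24 b25 a6
  row 3: a1 b32 a3 a4 a5 a6
  row 4: b41 a2 a3 a4 a5 a6
Rows 1 and 4 agree on E; apply E→A and equate their A entries.
Rows 1 and 2 agree on B; apply B→D and equate their D entries.
Rows 1 and 3 agree on CD; apply CD→B and equate their B entries.
Rows 2 and 3 agree on F; apply F→E and equate their E entries.
Row 2 is now all distinguished symbols — the join is lossless.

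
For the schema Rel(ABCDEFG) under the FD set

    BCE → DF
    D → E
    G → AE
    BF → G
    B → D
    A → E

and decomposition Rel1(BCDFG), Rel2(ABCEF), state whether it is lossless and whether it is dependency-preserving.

lossless but not dependency-preserving

Lossless test: (BCF)⁺ = {ABCDEFG}, which contains all of one fragment — lossless.
Dependency preservation: the restricted closure of {D} across the fragments never reaches {E}, so D → E cannot be enforced without a join — not preserved.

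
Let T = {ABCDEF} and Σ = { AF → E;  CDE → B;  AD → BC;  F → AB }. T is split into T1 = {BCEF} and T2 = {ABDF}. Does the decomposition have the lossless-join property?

Common attributes: T1 ∩ T2 = {BF}.
Closure of {BF}: F → AB applies, adding A; AF → E applies, adding E. So (BF)⁺ = {ABEF}.
The closure contains neither all of T1 = {BCEF} nor all of T2 = {ABDF}, so the common attributes are not a superkey of either fragment. The join is lossy.

No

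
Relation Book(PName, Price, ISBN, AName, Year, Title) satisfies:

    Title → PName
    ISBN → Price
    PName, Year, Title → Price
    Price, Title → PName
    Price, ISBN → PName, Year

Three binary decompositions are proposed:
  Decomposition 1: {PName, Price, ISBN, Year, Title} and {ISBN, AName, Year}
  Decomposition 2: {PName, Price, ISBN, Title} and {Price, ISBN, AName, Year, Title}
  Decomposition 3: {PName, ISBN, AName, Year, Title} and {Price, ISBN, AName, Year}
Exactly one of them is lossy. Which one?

Decomposition 1

Decomposition 1: common = {ISBN, Year}, closure = {PName, Price, ISBN, Year} → lossy.
Decomposition 2: common = {Price, ISBN, Title}, closure = {PName, Price, ISBN, Year, Title} → lossless.
Decomposition 3: common = {ISBN, AName, Year}, closure = {PName, Price, ISBN, AName, Year} → lossless.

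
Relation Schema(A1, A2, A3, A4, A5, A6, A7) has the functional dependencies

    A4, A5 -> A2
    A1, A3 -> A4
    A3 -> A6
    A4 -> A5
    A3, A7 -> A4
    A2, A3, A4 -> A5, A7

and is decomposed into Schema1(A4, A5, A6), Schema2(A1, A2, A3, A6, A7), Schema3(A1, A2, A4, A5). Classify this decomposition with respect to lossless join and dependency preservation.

Lossless test (chase): Rows 1 and 3 agree on A4, A5; apply A4, A5→A2 and equate their A2 entries. No row becomes fully distinguished — the join is lossy.
Dependency preservation: the restricted closure of {A1, A3} across the fragments never reaches {A4}, so A1, A3 → A4 cannot be enforced without a join — not preserved.

lossy and not dependency-preserving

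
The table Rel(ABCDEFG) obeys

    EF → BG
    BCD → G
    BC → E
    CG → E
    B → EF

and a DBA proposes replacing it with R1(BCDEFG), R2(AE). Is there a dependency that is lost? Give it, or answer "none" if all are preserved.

none

EF → BG lies within R1.
BCD → G lies within R1.
BC → E lies within R1.
CG → E lies within R1.
B → EF lies within R1.
Every dependency is enforceable on the fragments, so the decomposition is dependency-preserving.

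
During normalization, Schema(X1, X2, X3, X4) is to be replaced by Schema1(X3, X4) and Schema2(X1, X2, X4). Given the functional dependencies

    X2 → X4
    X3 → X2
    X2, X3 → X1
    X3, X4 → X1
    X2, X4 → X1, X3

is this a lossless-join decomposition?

Common attributes: Schema1 ∩ Schema2 = {X4}.
No dependency enlarges {X4}, so (X4)⁺ = {X4}.
The closure contains neither all of Schema1 = {X3, X4} nor all of Schema2 = {X1, X2, X4}, so the common attributes are not a superkey of either fragment. The join is lossy.

No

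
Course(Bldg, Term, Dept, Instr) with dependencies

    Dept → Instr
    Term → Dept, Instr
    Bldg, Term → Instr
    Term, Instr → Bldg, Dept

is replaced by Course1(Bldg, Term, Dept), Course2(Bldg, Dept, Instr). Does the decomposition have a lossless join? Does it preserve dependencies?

lossless and dependency-preserving

Lossless test: (Bldg, Dept)⁺ = {Bldg, Dept, Instr}, which contains all of one fragment — lossless.
Dependency preservation: Term → Dept, Instr; Bldg, Term → Instr; Term, Instr → Bldg, Dept are not contained in any single fragment, but the restricted closure of each left-hand side across the fragments still reaches the right-hand side; the remaining FDs each lie inside some fragment. All dependencies are preserved.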